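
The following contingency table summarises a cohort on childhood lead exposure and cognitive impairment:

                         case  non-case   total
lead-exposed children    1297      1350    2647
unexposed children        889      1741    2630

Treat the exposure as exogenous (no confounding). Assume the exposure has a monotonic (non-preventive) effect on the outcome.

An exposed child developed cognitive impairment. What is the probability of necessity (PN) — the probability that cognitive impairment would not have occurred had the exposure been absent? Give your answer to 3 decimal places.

PN ≈ 0.310

p₁ = P(outcome | exposed) = 1297/2647 = 0.48999
p₀ = P(outcome | unexposed) = 889/2630 = 0.33802
Under exogeneity and monotonicity, PN = (p₁ − p₀)/p₁.
PN = (0.48999 − 0.33802) / 0.48999 ≈ 0.3101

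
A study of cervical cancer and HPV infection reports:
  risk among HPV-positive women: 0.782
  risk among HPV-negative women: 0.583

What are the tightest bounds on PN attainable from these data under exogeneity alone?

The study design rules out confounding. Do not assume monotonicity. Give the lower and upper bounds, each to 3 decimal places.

0.254 ≤ PN ≤ 0.533

Let p₁ = 0.782, p₀ = 0.583.
Under exogeneity alone the bounds on PN are max{0,(p₁−p₀)/p₁} ≤ PN ≤ min{1,(1−p₀)/p₁}.
  lower = (p₁ − p₀)/p₁ = 0.199 / 0.782 ≈ 0.2545
  upper = min{1, (1 − p₀)/p₁} = 0.417 / 0.782 ≈ 0.5332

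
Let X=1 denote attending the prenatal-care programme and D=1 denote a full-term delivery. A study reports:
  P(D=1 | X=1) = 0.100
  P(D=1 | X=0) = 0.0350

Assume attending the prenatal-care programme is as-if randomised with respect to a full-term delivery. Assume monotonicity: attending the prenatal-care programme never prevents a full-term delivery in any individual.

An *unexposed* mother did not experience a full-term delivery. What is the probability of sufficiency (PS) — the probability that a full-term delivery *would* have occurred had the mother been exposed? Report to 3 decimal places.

Let p₁ = 0.1, p₀ = 0.035.
Under exogeneity and monotonicity, PS = (p₁ − p₀) / (1 − p₀).
PS = (0.1 − 0.035) / (1 − 0.035) = 0.065 / 0.965 ≈ 0.0674

PS ≈ 0.067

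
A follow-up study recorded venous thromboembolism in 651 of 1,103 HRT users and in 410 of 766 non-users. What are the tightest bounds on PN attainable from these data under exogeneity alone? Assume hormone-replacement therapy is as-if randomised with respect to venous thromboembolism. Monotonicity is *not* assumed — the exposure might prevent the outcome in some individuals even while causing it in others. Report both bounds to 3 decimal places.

0.093 ≤ PN ≤ 0.787

p₁ = P(outcome | exposed) = 651/1103 = 0.59021
p₀ = P(outcome | unexposed) = 410/766 = 0.53525
Under exogeneity alone the bounds on PN are max{0,(p₁−p₀)/p₁} ≤ PN ≤ min{1,(1−p₀)/p₁}.
  lower = (p₁ − p₀)/p₁ = 0.05496 / 0.59021 ≈ 0.0931
  upper = min{1, (1 − p₀)/p₁} = 0.46475 / 0.59021 ≈ 0.7874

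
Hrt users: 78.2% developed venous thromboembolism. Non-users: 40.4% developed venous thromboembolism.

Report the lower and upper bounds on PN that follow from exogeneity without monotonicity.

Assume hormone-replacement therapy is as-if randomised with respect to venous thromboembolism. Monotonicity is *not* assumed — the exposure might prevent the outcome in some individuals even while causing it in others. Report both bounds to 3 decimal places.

p₁ = 0.782, p₀ = 0.404.
Under exogeneity alone the bounds on PN are max{0,(p₁−p₀)/p₁} ≤ PN ≤ min{1,(1−p₀)/p₁}.
  lower = (p₁ − p₀)/p₁ = 0.378 / 0.782 ≈ 0.4834
  upper = min{1, (1 − p₀)/p₁} = 0.596 / 0.782 ≈ 0.7621

0.483 ≤ PN ≤ 0.762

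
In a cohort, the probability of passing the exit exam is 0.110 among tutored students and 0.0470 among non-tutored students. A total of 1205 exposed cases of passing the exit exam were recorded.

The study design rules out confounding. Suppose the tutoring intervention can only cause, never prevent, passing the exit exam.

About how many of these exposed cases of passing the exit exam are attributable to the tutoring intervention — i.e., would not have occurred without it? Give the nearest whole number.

Let p₁ = 0.11, p₀ = 0.047.
PN = (p₁ − p₀)/p₁ = (0.11 − 0.047) / 0.11 ≈ 0.57273.
Attributable cases ≈ PN × (exposed cases) = 0.57273 × 1205 ≈ 690.14.

about 690 cases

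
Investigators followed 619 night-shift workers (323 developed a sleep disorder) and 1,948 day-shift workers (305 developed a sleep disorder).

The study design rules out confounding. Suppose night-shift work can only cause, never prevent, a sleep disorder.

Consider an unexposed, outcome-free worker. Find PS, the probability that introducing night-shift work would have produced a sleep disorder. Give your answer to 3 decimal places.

p₁ = P(outcome | exposed) = 323/619 = 0.52181
p₀ = P(outcome | unexposed) = 305/1948 = 0.15657
Under exogeneity and monotonicity, PS = (p₁ − p₀) / (1 − p₀).
PS = (0.52181 − 0.15657) / (1 − 0.15657) = 0.36524 / 0.84343 ≈ 0.4330

PS ≈ 0.433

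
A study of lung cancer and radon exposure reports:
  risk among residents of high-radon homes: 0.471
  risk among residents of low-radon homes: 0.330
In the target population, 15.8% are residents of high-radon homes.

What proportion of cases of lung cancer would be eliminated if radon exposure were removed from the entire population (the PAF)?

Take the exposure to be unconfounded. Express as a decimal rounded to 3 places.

Let p₁ = 0.471, p₀ = 0.33.
Overall risk P(Y=1) = π·p₁ + (1−π)·p₀ = 0.158×0.471 + 0.842×0.33 = 0.35228.
Under exogeneity, PAF = [P(Y=1) − p₀] / P(Y=1).
PAF = (0.35228 − 0.33) / 0.35228 ≈ 0.0632

PAF ≈ 0.063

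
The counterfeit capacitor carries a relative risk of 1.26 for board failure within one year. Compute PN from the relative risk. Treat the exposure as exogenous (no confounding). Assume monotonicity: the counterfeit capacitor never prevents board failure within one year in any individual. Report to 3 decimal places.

PN ≈ 0.206

Under exogeneity and monotonicity, PN = (RR − 1) / RR = 1 − 1/RR.
PN = (1.26 − 1) / 1.26 = 0.26 / 1.26 ≈ 0.2063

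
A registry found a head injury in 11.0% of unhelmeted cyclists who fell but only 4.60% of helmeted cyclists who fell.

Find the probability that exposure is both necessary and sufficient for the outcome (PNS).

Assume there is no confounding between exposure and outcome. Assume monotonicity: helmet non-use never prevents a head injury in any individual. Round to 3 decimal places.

p₁ = 0.11, p₀ = 0.046.
Under exogeneity and monotonicity, PNS = p₁ − p₀.
PNS = 0.11 − 0.046 = 0.064

PNS ≈ 0.064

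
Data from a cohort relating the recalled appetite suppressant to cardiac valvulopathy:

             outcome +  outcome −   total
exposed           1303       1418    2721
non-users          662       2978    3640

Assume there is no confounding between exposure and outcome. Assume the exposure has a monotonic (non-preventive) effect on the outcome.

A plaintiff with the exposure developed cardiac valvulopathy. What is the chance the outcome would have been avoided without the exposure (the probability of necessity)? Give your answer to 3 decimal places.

PN ≈ 0.620

p₁ = P(outcome | exposed) = 1303/2721 = 0.47887
p₀ = P(outcome | unexposed) = 662/3640 = 0.18187
Under exogeneity and monotonicity, PN = (p₁ − p₀) / p₁.
PN = (0.47887 − 0.18187) / 0.47887 = 0.297 / 0.47887 ≈ 0.6202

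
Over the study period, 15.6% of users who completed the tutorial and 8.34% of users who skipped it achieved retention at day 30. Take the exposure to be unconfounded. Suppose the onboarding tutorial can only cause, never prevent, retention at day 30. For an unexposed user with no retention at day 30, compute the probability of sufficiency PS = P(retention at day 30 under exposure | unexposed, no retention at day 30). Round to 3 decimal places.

PS ≈ 0.079

p₁ = 0.156, p₀ = 0.0834.
Under exogeneity and monotonicity, PS = (p₁ − p₀) / (1 − p₀).
PS = (0.156 − 0.0834) / (1 − 0.0834) = 0.0726 / 0.9166 ≈ 0.0792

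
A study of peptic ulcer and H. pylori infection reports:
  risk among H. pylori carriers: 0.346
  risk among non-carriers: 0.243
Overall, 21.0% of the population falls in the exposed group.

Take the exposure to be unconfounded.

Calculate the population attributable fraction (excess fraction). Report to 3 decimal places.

Let p₁ = 0.346, p₀ = 0.243.
Overall risk P(Y=1) = π·p₁ + (1−π)·p₀ = 0.21×0.346 + 0.79×0.243 = 0.26463.
Under exogeneity, PAF = [P(Y=1) − p₀] / P(Y=1).
PAF = (0.26463 − 0.243) / 0.26463 ≈ 0.0817

PAF ≈ 0.082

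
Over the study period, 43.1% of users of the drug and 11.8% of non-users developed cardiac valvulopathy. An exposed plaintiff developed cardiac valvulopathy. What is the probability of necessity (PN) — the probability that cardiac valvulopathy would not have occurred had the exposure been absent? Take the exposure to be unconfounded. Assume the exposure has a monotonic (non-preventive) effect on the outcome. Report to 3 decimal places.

p₁ = 0.431, p₀ = 0.118.
Under exogeneity and monotonicity, PN = (p₁ − p₀) / p₁.
PN = (0.431 − 0.118) / 0.431 = 0.313 / 0.431 ≈ 0.7262

PN ≈ 0.726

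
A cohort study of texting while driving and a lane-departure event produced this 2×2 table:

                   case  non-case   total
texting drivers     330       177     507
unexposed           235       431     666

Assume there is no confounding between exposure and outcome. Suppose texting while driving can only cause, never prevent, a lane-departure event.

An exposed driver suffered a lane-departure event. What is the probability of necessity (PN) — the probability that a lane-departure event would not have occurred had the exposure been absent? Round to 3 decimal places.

PN ≈ 0.458

p₁ = P(outcome | exposed) = 330/507 = 0.65089
p₀ = P(outcome | unexposed) = 235/666 = 0.35285
Under exogeneity and monotonicity, PN = (p₁ − p₀) / p₁.
PN = (0.65089 − 0.35285) / 0.65089 = 0.29803 / 0.65089 ≈ 0.4579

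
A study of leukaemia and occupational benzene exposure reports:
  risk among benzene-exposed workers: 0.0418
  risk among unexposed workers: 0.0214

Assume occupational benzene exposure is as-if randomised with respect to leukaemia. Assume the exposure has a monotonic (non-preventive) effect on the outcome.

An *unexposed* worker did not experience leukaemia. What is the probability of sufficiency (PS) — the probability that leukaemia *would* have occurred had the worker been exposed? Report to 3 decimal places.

PS ≈ 0.021

Let p₁ = 0.0418, p₀ = 0.0214.
Under exogeneity and monotonicity, PS = (p₁ − p₀) / (1 − p₀).
PS = (0.0418 − 0.0214) / (1 − 0.0214) = 0.0204 / 0.9786 ≈ 0.0208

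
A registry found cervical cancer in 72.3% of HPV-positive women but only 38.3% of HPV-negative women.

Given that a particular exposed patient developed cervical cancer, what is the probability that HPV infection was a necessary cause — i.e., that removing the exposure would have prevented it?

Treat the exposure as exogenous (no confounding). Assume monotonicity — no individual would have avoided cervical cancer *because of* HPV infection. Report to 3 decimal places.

p₁ = 0.723, p₀ = 0.383.
Under exogeneity and monotonicity, PN = (p₁ − p₀) / p₁.
PN = (0.723 − 0.383) / 0.723 = 0.34 / 0.723 ≈ 0.4703

PN ≈ 0.470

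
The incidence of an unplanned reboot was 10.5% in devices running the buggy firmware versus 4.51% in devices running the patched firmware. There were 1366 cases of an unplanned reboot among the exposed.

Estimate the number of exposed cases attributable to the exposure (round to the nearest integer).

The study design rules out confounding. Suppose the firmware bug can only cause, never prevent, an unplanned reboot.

about 779 cases

p₁ = 0.105, p₀ = 0.0451.
PN = (p₁ − p₀)/p₁ = (0.105 − 0.0451) / 0.105 ≈ 0.57048.
Attributable cases ≈ PN × (exposed cases) = 0.57048 × 1366 ≈ 779.27.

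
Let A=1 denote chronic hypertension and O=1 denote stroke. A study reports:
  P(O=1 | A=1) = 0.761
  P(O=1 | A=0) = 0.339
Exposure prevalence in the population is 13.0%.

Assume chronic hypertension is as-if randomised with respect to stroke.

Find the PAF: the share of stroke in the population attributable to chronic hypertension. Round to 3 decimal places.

PAF ≈ 0.139

Let p₁ = 0.761, p₀ = 0.339.
Overall risk P(Y=1) = π·p₁ + (1−π)·p₀ = 0.13×0.761 + 0.87×0.339 = 0.39386.
Under exogeneity, PAF = [P(Y=1) − p₀] / P(Y=1).
PAF = (0.39386 − 0.339) / 0.39386 ≈ 0.1393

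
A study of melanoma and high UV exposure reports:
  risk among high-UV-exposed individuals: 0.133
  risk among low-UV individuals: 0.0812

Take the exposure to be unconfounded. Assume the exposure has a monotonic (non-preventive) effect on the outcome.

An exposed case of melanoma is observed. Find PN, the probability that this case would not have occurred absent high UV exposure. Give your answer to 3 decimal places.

PN ≈ 0.389

Let p₁ = 0.133, p₀ = 0.0812.
Under exogeneity and monotonicity, PN = (p₁ − p₀) / p₁.
PN = (0.133 − 0.0812) / 0.133 = 0.0518 / 0.133 ≈ 0.3895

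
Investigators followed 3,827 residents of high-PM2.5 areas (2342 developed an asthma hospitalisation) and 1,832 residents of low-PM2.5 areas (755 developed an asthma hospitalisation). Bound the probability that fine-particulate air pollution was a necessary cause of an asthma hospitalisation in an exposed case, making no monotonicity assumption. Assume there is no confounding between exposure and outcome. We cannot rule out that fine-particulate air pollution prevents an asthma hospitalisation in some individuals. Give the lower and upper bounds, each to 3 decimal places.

p₁ = P(outcome | exposed) = 2342/3827 = 0.61197
p₀ = P(outcome | unexposed) = 755/1832 = 0.41212
Under exogeneity alone the bounds on PN are max{0,(p₁−p₀)/p₁} ≤ PN ≤ min{1,(1−p₀)/p₁}.
  lower = (p₁ − p₀)/p₁ = 0.19985 / 0.61197 ≈ 0.3266
  upper = min{1, (1 − p₀)/p₁} = 0.58788 / 0.61197 ≈ 0.9606

0.327 ≤ PN ≤ 0.961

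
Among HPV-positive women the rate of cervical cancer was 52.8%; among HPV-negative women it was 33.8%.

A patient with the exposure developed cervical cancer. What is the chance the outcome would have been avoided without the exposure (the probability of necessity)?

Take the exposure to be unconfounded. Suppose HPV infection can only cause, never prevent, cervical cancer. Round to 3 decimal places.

PN ≈ 0.360

p₁ = 0.528, p₀ = 0.338.
Under exogeneity and monotonicity, PN = (p₁ − p₀) / p₁.
PN = (0.528 − 0.338) / 0.528 = 0.19 / 0.528 ≈ 0.3598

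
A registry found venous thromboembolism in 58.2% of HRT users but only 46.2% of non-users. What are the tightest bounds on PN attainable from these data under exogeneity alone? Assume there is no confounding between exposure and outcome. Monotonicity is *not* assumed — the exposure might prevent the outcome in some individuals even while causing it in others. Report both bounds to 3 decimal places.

0.206 ≤ PN ≤ 0.924

p₁ = 0.582, p₀ = 0.462.
Under exogeneity alone the bounds on PN are max{0,(p₁−p₀)/p₁} ≤ PN ≤ min{1,(1−p₀)/p₁}.
  lower = (p₁ − p₀)/p₁ = 0.12 / 0.582 ≈ 0.2062
  upper = min{1, (1 − p₀)/p₁} = 0.538 / 0.582 ≈ 0.9244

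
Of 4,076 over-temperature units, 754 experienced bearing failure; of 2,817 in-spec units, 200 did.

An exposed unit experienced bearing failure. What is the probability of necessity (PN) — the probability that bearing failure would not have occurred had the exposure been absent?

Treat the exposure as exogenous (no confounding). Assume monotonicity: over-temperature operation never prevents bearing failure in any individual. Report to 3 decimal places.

p₁ = P(outcome | exposed) = 754/4076 = 0.18499
p₀ = P(outcome | unexposed) = 200/2817 = 0.070998
Under exogeneity and monotonicity, PN = (p₁ − p₀) / p₁.
PN = (0.18499 − 0.070998) / 0.18499 = 0.11399 / 0.18499 ≈ 0.6162

PN ≈ 0.616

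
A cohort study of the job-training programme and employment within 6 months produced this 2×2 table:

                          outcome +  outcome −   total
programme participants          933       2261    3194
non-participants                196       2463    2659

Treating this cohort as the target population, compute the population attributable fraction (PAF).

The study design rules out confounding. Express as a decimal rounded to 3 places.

PAF ≈ 0.618

p₁ = P(outcome | exposed) = 933/3194 = 0.29211
p₀ = P(outcome | unexposed) = 196/2659 = 0.073712
Exposure prevalence π = 3194/5853 = 0.5457; overall risk P(Y=1) = 0.19289.
Under exogeneity, PAF = [P(Y=1) − p₀]/P(Y=1).
PAF = (0.19289 − 0.073712) / 0.19289 ≈ 0.6179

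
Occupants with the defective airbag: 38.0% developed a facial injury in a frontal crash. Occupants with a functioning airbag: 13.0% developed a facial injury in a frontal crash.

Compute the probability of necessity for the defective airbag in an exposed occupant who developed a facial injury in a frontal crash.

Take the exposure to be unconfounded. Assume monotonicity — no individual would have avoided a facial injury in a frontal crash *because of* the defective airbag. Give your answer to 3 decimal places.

PN ≈ 0.658

p₁ = 0.38, p₀ = 0.13.
Under exogeneity and monotonicity, PN = (p₁ − p₀) / p₁.
PN = (0.38 − 0.13) / 0.38 = 0.25 / 0.38 ≈ 0.6579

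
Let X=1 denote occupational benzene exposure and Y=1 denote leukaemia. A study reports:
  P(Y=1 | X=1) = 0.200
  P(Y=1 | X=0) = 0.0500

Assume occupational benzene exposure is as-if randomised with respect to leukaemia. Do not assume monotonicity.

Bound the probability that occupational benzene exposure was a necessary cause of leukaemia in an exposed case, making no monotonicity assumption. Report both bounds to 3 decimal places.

Let p₁ = 0.2, p₀ = 0.05.
Under exogeneity alone the bounds on PN are max{0,(p₁−p₀)/p₁} ≤ PN ≤ min{1,(1−p₀)/p₁}.
  lower = (p₁ − p₀)/p₁ = 0.15 / 0.2 ≈ 0.7500
  upper = min{1, (1 − p₀)/p₁} = 0.95 / 0.2 ≈ 4.7500 → capped at 1

0.750 ≤ PN ≤ 1.000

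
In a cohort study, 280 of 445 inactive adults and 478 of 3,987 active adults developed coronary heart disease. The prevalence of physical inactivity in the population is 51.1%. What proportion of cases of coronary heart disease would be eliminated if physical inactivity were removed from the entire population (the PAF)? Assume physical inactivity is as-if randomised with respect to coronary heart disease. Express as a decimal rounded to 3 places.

p₁ = P(outcome | exposed) = 280/445 = 0.62921
p₀ = P(outcome | unexposed) = 478/3987 = 0.11989
Overall risk P(Y=1) = π·p₁ + (1−π)·p₀ = 0.511×0.62921 + 0.489×0.11989 = 0.38015.
Under exogeneity, PAF = [P(Y=1) − p₀] / P(Y=1).
PAF = (0.38015 − 0.11989) / 0.38015 ≈ 0.6846

PAF ≈ 0.685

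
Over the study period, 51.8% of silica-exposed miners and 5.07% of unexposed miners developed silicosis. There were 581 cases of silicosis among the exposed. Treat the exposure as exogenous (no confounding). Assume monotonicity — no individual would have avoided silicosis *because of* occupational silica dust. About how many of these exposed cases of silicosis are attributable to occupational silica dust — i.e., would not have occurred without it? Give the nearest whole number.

p₁ = 0.518, p₀ = 0.0507.
PN = (p₁ − p₀)/p₁ = (0.518 − 0.0507) / 0.518 ≈ 0.90212.
Attributable cases ≈ PN × (exposed cases) = 0.90212 × 581 ≈ 524.13.

about 524 cases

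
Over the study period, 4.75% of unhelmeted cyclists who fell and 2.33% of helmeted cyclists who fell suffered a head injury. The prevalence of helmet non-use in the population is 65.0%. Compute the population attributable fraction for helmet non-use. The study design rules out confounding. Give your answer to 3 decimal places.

p₁ = 0.0475, p₀ = 0.0233.
Overall risk P(Y=1) = π·p₁ + (1−π)·p₀ = 0.65×0.0475 + 0.35×0.0233 = 0.03903.
Under exogeneity, PAF = [P(Y=1) − p₀] / P(Y=1).
PAF = (0.03903 − 0.0233) / 0.03903 ≈ 0.4030

PAF ≈ 0.403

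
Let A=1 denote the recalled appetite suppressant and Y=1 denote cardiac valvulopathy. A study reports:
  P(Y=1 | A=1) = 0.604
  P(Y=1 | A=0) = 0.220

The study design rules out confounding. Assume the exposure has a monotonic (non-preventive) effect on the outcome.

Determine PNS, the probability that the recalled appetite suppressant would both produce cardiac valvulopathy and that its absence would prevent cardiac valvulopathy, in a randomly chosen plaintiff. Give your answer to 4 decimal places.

PNS ≈ 0.3840

Let p₁ = 0.604, p₀ = 0.22.
Under exogeneity and monotonicity, PNS = p₁ − p₀.
PNS = 0.604 − 0.22 = 0.384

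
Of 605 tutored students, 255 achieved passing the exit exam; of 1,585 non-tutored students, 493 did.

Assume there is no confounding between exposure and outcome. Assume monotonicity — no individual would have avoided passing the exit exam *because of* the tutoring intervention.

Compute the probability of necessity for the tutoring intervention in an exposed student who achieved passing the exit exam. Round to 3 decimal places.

p₁ = P(outcome | exposed) = 255/605 = 0.42149
p₀ = P(outcome | unexposed) = 493/1585 = 0.31104
Under exogeneity and monotonicity, PN = (p₁ − p₀) / p₁.
PN = (0.42149 − 0.31104) / 0.42149 = 0.11045 / 0.42149 ≈ 0.2620

PN ≈ 0.262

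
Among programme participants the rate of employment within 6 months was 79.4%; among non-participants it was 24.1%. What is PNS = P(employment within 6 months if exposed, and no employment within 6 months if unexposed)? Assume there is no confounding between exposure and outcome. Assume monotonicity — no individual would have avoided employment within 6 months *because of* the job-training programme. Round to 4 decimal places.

PNS ≈ 0.5530

p₁ = 0.794, p₀ = 0.241.
Under exogeneity and monotonicity, PNS = p₁ − p₀.
PNS = 0.794 − 0.241 = 0.553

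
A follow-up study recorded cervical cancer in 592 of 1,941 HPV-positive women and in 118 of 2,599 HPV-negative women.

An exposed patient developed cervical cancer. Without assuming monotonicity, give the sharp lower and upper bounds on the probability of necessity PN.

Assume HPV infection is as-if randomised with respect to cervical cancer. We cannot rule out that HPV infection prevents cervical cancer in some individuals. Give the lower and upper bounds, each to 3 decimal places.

p₁ = P(outcome | exposed) = 592/1941 = 0.305
p₀ = P(outcome | unexposed) = 118/2599 = 0.045402
Under exogeneity alone the bounds on PN are max{0,(p₁−p₀)/p₁} ≤ PN ≤ min{1,(1−p₀)/p₁}.
  lower = (p₁ − p₀)/p₁ = 0.2596 / 0.305 ≈ 0.8511
  upper = min{1, (1 − p₀)/p₁} = 0.9546 / 0.305 ≈ 3.1299 → capped at 1

0.851 ≤ PN ≤ 1.000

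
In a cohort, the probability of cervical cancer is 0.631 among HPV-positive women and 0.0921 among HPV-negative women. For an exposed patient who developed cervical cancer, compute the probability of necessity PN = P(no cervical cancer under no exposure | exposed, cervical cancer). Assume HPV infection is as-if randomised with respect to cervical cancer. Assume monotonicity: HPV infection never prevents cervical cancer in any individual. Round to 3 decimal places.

Let p₁ = 0.631, p₀ = 0.0921.
Under exogeneity and monotonicity, PN = (p₁ − p₀) / p₁.
PN = (0.631 − 0.0921) / 0.631 = 0.5389 / 0.631 ≈ 0.8540

PN ≈ 0.854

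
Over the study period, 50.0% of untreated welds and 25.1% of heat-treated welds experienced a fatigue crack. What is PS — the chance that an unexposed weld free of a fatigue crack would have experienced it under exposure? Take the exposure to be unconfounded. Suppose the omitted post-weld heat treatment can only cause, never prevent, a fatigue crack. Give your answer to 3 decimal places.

PS ≈ 0.332

p₁ = 0.5, p₀ = 0.251.
Under exogeneity and monotonicity, PS = (p₁ − p₀) / (1 − p₀).
PS = (0.5 − 0.251) / (1 − 0.251) = 0.249 / 0.749 ≈ 0.3324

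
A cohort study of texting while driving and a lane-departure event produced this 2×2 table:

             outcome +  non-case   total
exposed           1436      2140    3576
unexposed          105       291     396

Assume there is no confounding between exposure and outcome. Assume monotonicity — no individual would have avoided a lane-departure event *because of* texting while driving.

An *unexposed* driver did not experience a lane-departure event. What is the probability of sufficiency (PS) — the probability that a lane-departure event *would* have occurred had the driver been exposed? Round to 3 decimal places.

PS ≈ 0.186

p₁ = P(outcome | exposed) = 1436/3576 = 0.40157
p₀ = P(outcome | unexposed) = 105/396 = 0.26515
Under exogeneity and monotonicity, PS = (p₁ − p₀)/(1 − p₀).
PS = (0.40157 − 0.26515) / 0.73485 ≈ 0.1856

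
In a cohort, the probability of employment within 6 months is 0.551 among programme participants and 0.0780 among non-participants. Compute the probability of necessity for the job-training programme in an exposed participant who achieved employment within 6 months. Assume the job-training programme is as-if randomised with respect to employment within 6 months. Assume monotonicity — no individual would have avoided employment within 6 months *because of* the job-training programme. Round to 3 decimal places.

Let p₁ = 0.551, p₀ = 0.078.
Under exogeneity and monotonicity, PN = (p₁ − p₀) / p₁.
PN = (0.551 − 0.078) / 0.551 = 0.473 / 0.551 ≈ 0.8584

PN ≈ 0.858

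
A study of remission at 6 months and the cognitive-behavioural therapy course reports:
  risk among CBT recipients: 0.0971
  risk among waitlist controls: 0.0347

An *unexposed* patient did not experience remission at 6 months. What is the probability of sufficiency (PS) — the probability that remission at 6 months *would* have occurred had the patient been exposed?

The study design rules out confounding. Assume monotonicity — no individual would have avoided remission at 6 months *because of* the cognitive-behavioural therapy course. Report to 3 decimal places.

PS ≈ 0.065

Let p₁ = 0.0971, p₀ = 0.0347.
Under exogeneity and monotonicity, PS = (p₁ − p₀) / (1 − p₀).
PS = (0.0971 − 0.0347) / (1 − 0.0347) = 0.0624 / 0.9653 ≈ 0.0646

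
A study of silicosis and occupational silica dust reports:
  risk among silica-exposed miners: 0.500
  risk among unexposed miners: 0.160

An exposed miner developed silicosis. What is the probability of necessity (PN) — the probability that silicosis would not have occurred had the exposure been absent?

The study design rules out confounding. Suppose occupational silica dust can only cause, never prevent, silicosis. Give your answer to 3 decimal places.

Let p₁ = 0.5, p₀ = 0.16.
Under exogeneity and monotonicity, PN = (p₁ − p₀) / p₁.
PN = (0.5 − 0.16) / 0.5 = 0.34 / 0.5 ≈ 0.6800

PN ≈ 0.680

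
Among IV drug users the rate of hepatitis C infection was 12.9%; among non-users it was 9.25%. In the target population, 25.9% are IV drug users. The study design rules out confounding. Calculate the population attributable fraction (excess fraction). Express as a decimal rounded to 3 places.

PAF ≈ 0.093

p₁ = 0.129, p₀ = 0.0925.
Overall risk P(Y=1) = π·p₁ + (1−π)·p₀ = 0.259×0.129 + 0.741×0.0925 = 0.10195.
Under exogeneity, PAF = [P(Y=1) − p₀] / P(Y=1).
PAF = (0.10195 − 0.0925) / 0.10195 ≈ 0.0927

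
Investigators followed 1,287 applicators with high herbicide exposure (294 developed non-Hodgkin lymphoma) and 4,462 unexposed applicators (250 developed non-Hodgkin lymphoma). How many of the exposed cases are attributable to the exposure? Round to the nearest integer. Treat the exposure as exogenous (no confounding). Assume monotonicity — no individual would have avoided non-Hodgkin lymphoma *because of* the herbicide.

about 222 cases

p₁ = P(outcome | exposed) = 294/1287 = 0.22844
p₀ = P(outcome | unexposed) = 250/4462 = 0.056029
PN = (p₁ − p₀)/p₁ = (0.22844 − 0.056029) / 0.22844 ≈ 0.75473.
Attributable cases ≈ PN × (exposed cases) = 0.75473 × 294 ≈ 221.89.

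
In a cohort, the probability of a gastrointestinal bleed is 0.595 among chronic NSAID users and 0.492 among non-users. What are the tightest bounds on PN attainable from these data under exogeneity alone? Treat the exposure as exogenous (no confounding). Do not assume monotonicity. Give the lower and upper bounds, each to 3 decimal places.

0.173 ≤ PN ≤ 0.854

Let p₁ = 0.595, p₀ = 0.492.
Under exogeneity alone the bounds on PN are max{0,(p₁−p₀)/p₁} ≤ PN ≤ min{1,(1−p₀)/p₁}.
  lower = (p₁ − p₀)/p₁ = 0.103 / 0.595 ≈ 0.1731
  upper = min{1, (1 − p₀)/p₁} = 0.508 / 0.595 ≈ 0.8538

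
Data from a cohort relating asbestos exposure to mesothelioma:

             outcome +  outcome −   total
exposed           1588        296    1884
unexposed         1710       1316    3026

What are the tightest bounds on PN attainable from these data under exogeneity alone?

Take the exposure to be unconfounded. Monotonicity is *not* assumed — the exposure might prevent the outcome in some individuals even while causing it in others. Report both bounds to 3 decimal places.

p₁ = P(outcome | exposed) = 1588/1884 = 0.84289
p₀ = P(outcome | unexposed) = 1710/3026 = 0.5651
Under exogeneity alone the bounds on PN are max{0,(p₁−p₀)/p₁} ≤ PN ≤ min{1,(1−p₀)/p₁}.
  lower = (p₁ − p₀)/p₁ = 0.27779 / 0.84289 ≈ 0.3296
  upper = min{1, (1 − p₀)/p₁} = 0.4349 / 0.84289 ≈ 0.5160

0.330 ≤ PN ≤ 0.516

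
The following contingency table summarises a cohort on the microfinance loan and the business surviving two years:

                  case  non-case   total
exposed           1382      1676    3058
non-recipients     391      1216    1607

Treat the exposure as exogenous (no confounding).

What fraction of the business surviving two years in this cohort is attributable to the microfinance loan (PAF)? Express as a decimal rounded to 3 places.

p₁ = P(outcome | exposed) = 1382/3058 = 0.45193
p₀ = P(outcome | unexposed) = 391/1607 = 0.24331
Exposure prevalence π = 3058/4665 = 0.65552; overall risk P(Y=1) = 0.38006.
Under exogeneity, PAF = [P(Y=1) − p₀]/P(Y=1).
PAF = (0.38006 − 0.24331) / 0.38006 ≈ 0.3598

PAF ≈ 0.360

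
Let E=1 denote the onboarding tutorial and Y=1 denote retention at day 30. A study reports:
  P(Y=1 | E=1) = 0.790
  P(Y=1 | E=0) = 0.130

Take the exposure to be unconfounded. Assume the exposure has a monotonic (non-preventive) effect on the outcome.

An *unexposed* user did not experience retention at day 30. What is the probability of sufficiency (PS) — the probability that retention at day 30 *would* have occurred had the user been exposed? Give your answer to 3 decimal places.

Let p₁ = 0.79, p₀ = 0.13.
Under exogeneity and monotonicity, PS = (p₁ − p₀) / (1 − p₀).
PS = (0.79 − 0.13) / (1 − 0.13) = 0.66 / 0.87 ≈ 0.7586

PS ≈ 0.759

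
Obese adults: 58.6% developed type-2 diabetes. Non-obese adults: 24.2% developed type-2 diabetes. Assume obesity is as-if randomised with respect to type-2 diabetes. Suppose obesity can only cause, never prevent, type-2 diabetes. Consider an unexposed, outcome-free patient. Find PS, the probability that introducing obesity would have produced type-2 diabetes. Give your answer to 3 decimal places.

p₁ = 0.586, p₀ = 0.242.
Under exogeneity and monotonicity, PS = (p₁ − p₀) / (1 − p₀).
PS = (0.586 − 0.242) / (1 − 0.242) = 0.344 / 0.758 ≈ 0.4538

PS ≈ 0.454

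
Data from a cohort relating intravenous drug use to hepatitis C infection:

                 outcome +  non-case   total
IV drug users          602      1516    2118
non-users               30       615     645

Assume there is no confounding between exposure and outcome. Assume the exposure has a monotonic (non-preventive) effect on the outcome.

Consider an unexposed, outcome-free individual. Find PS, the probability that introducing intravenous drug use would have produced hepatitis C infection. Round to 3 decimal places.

p₁ = P(outcome | exposed) = 602/2118 = 0.28423
p₀ = P(outcome | unexposed) = 30/645 = 0.046512
Under exogeneity and monotonicity, PS = (p₁ − p₀)/(1 − p₀).
PS = (0.28423 − 0.046512) / 0.95349 ≈ 0.2493

PS ≈ 0.249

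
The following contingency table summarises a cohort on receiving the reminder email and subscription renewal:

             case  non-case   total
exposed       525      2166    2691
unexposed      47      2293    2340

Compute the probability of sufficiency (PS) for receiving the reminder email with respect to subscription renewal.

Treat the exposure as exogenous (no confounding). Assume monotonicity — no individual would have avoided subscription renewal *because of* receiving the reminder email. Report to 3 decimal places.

p₁ = P(outcome | exposed) = 525/2691 = 0.19509
p₀ = P(outcome | unexposed) = 47/2340 = 0.020085
Under exogeneity and monotonicity, PS = (p₁ − p₀)/(1 − p₀).
PS = (0.19509 − 0.020085) / 0.97991 ≈ 0.1786

PS ≈ 0.179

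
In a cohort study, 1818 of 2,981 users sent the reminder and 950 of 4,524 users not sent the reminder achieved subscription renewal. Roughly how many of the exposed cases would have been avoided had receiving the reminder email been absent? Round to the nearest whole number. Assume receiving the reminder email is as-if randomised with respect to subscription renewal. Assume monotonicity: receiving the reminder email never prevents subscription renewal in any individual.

about 1192 cases

p₁ = P(outcome | exposed) = 1818/2981 = 0.60986
p₀ = P(outcome | unexposed) = 950/4524 = 0.20999
PN = (p₁ − p₀)/p₁ = (0.60986 − 0.20999) / 0.60986 ≈ 0.65567.
Attributable cases ≈ PN × (exposed cases) = 0.65567 × 1818 ≈ 1192.02.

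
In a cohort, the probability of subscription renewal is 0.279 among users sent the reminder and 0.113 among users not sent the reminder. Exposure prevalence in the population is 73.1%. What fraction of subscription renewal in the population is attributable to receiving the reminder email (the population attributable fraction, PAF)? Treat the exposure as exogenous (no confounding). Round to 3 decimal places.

Let p₁ = 0.279, p₀ = 0.113.
Overall risk P(Y=1) = π·p₁ + (1−π)·p₀ = 0.731×0.279 + 0.269×0.113 = 0.23435.
Under exogeneity, PAF = [P(Y=1) − p₀] / P(Y=1).
PAF = (0.23435 − 0.113) / 0.23435 ≈ 0.5178

PAF ≈ 0.518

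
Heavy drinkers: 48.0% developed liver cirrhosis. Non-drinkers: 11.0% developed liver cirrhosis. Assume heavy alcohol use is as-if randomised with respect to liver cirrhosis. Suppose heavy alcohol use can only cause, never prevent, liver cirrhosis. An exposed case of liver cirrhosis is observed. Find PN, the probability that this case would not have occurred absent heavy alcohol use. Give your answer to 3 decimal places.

p₁ = 0.48, p₀ = 0.11.
Under exogeneity and monotonicity, PN = (p₁ − p₀) / p₁.
PN = (0.48 − 0.11) / 0.48 = 0.37 / 0.48 ≈ 0.7708

PN ≈ 0.771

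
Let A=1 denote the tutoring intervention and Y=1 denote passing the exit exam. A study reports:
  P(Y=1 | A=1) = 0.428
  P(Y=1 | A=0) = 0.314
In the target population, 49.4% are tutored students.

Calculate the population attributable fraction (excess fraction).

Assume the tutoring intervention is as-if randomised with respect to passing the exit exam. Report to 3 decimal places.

PAF ≈ 0.152

Let p₁ = 0.428, p₀ = 0.314.
Overall risk P(Y=1) = π·p₁ + (1−π)·p₀ = 0.494×0.428 + 0.506×0.314 = 0.37032.
Under exogeneity, PAF = [P(Y=1) − p₀] / P(Y=1).
PAF = (0.37032 − 0.314) / 0.37032 ≈ 0.1521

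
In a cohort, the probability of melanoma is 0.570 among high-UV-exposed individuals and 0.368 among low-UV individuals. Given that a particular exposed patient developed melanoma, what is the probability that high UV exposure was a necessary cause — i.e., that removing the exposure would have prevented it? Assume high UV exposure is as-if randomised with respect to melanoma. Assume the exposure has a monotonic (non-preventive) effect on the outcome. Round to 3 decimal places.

PN ≈ 0.354

Let p₁ = 0.57, p₀ = 0.368.
Under exogeneity and monotonicity, PN = (p₁ − p₀) / p₁.
PN = (0.57 − 0.368) / 0.57 = 0.202 / 0.57 ≈ 0.3544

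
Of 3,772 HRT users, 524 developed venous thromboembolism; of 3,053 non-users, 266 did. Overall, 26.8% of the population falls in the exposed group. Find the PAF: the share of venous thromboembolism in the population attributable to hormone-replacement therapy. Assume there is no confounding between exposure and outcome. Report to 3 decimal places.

PAF ≈ 0.137

p₁ = P(outcome | exposed) = 524/3772 = 0.13892
p₀ = P(outcome | unexposed) = 266/3053 = 0.087127
Overall risk P(Y=1) = π·p₁ + (1−π)·p₀ = 0.268×0.13892 + 0.732×0.087127 = 0.10101.
Under exogeneity, PAF = [P(Y=1) − p₀] / P(Y=1).
PAF = (0.10101 − 0.087127) / 0.10101 ≈ 0.1374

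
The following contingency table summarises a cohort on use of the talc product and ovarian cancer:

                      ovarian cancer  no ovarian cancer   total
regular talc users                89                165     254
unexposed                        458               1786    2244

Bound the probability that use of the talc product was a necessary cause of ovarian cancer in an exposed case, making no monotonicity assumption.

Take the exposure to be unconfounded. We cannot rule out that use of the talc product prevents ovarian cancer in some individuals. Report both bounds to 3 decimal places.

p₁ = P(outcome | exposed) = 89/254 = 0.35039
p₀ = P(outcome | unexposed) = 458/2244 = 0.2041
Under exogeneity alone the bounds on PN are max{0,(p₁−p₀)/p₁} ≤ PN ≤ min{1,(1−p₀)/p₁}.
  lower = (p₁ − p₀)/p₁ = 0.14629 / 0.35039 ≈ 0.4175
  upper = min{1, (1 − p₀)/p₁} = 0.7959 / 0.35039 ≈ 2.2714 → capped at 1

0.418 ≤ PN ≤ 1.000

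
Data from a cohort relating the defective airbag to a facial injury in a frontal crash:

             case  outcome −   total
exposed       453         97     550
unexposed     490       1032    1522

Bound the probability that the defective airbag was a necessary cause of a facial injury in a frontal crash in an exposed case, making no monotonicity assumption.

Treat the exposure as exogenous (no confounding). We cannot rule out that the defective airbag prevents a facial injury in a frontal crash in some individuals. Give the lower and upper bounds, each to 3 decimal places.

p₁ = P(outcome | exposed) = 453/550 = 0.82364
p₀ = P(outcome | unexposed) = 490/1522 = 0.32194
Under exogeneity alone the bounds on PN are max{0,(p₁−p₀)/p₁} ≤ PN ≤ min{1,(1−p₀)/p₁}.
  lower = (p₁ − p₀)/p₁ = 0.50169 / 0.82364 ≈ 0.6091
  upper = min{1, (1 − p₀)/p₁} = 0.67806 / 0.82364 ≈ 0.8232

0.609 ≤ PN ≤ 0.823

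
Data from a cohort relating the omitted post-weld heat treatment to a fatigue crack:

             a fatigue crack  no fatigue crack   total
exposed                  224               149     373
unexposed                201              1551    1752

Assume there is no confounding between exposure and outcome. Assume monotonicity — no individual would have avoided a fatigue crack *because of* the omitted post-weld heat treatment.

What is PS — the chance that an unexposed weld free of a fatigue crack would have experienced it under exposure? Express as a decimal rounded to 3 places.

p₁ = P(outcome | exposed) = 224/373 = 0.60054
p₀ = P(outcome | unexposed) = 201/1752 = 0.11473
Under exogeneity and monotonicity, PS = (p₁ − p₀) / (1 − p₀).
PS = (0.60054 − 0.11473) / (1 − 0.11473) = 0.48581 / 0.88527 ≈ 0.5488

PS ≈ 0.549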